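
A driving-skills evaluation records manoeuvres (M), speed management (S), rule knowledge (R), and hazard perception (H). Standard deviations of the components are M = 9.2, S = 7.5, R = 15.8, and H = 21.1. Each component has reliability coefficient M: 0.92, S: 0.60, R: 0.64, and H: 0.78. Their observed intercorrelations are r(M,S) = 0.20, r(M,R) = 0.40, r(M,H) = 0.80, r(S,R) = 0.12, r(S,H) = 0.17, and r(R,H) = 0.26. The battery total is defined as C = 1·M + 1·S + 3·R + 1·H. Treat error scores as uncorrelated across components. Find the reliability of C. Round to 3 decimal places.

Var(C) = 9.2² + 7.5² + 3²·15.8² + 21.1² + 2·[9.2·7.5·0.20 + 3·9.2·15.8·0.40 + 9.2·21.1·0.80 + 3·7.5·15.8·0.12 + 7.5·21.1·0.17 + 3·15.8·21.1·0.26] = 2832.86 + 1346.25 = 4179.11.
Because errors are independent across components, Cov(Tᵢ,Tⱼ) = Cov(Xᵢ,Xⱼ); the off-diagonal part of the true-score variance is the same as above.
True-score variance = [9.2²·0.92 + 7.5²·0.60 + 3²·15.8²·0.64 + 21.1²·0.78] + 1346.25 = 1896.81 + 1346.25 = 3243.06.
Reliability = 3243.06 / 4179.11 = 0.776.

0.776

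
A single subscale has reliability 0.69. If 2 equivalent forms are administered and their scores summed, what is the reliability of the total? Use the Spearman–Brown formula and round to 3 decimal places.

ρ_k = kρ / (1 + (k−1)ρ) = 2·0.69 / (1 + 1·0.69) = 1.380 / 1.690 = 0.817.

0.817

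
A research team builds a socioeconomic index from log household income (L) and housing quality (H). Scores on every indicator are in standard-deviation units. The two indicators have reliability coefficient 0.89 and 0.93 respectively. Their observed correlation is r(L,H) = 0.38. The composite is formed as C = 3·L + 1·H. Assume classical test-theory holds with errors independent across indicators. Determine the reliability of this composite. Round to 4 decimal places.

Var(C) = 3² + 1 + 2·[3·0.38] = 10 + 2.28 = 12.28.
Because errors are independent across components, Cov(Tᵢ,Tⱼ) = Cov(Xᵢ,Xⱼ); the off-diagonal part of the true-score variance is the same as above.
True-score variance = [3²·0.89 + 0.93] + 2.28 = 8.94 + 2.28 = 11.22.
Reliability = 11.22 / 12.28 = 0.9137.

0.9137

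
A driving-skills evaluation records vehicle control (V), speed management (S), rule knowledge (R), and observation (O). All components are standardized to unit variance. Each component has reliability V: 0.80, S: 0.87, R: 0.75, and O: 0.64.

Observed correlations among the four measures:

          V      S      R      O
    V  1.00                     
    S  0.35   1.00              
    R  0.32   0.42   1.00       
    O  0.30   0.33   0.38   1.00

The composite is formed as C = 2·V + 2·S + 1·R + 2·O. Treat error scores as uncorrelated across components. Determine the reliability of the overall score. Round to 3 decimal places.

Var(C) = 2² + 2² + 1 + 2² + 2·[4·0.35 + 2·0.32 + 4·0.30 + 2·0.42 + 4·0.33 + 2·0.38] = 13 + 12.32 = 25.32.
With uncorrelated errors the cross-covariances are all true-score covariance, so they carry over unchanged; only the diagonal terms shrink to ρᵢσᵢ².
True-score variance = [2²·0.80 + 2²·0.87 + 0.75 + 2²·0.64] + 12.32 = 9.99 + 12.32 = 22.31.
Reliability = 22.31 / 25.32 = 0.881.

0.881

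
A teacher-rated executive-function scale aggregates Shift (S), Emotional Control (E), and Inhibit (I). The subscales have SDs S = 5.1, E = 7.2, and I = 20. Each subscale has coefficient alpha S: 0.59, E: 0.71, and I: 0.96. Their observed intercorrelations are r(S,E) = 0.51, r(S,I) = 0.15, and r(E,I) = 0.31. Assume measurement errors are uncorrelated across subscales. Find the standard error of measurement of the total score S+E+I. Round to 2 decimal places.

Var(total) = 477.85 + 157.334 = 635.184.
True-score variance = 436.152 + 157.334 = 593.487, so reliability = 0.9344.
Error variance = 635.184 − 593.487 = 41.6977; SEM = √41.6977 = 6.46.

6.46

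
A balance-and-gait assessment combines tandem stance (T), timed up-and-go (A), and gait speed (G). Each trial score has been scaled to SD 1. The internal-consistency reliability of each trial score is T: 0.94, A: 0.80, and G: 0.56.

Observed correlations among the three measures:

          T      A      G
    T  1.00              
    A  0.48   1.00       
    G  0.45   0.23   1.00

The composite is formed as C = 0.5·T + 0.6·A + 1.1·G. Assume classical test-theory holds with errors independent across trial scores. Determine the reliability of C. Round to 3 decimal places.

0.787

Var(C) = 0.5² + 0.6² + 1.1² + 2·[0.3·0.48 + 0.55·0.45 + 0.66·0.23] = 1.82 + 1.0866 = 2.9066.
Under uncorrelated errors the observed covariances equal the true-score covariances, so only the own-variance terms attenuate.
True-score variance = [0.5²·0.94 + 0.6²·0.80 + 1.1²·0.56] + 1.0866 = 1.2006 + 1.0866 = 2.2872.
Reliability = 2.2872 / 2.9066 = 0.787.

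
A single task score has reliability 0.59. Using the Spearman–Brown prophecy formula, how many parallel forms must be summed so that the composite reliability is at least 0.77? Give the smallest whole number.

3

k ≥ ρ*(1−ρ₁)/(ρ₁(1−ρ*)) = 0.77·0.41 / (0.59·0.23) = 2.326.
Smallest integer k = 3.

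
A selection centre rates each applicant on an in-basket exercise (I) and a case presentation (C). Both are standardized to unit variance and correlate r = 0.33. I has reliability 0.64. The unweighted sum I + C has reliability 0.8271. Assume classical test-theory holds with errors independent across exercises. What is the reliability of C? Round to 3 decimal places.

0.900

Var(I+C) = 2 + 2·0.33 = 2.660.
True-score variance = ρ_I + ρ_C + 2·0.33, so 0.8271 = (0.64 + ρ_C + 0.66) / 2.660.
ρ_C = 0.8271·2.660 − 0.64 − 0.66 = 0.900.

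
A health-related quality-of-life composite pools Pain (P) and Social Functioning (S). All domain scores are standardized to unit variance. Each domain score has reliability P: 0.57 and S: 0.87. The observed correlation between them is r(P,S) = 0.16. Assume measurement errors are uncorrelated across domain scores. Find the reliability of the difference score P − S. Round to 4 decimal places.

0.6667

Var(P−S) = 1 + 1 − 2·0.16 = 2 − 0.32 = 1.68.
Under uncorrelated errors the observed covariances equal the true-score covariances, so only the own-variance terms attenuate.
True-score variance = [0.57 + 0.87] − 0.32 = 1.44 − 0.32 = 1.12.
Reliability = 1.12 / 1.68 = 0.6667.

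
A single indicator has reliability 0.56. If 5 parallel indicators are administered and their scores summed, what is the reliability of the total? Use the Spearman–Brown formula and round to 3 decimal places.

0.864

ρ_k = kρ / (1 + (k−1)ρ) = 5·0.56 / (1 + 4·0.56) = 2.800 / 3.240 = 0.864.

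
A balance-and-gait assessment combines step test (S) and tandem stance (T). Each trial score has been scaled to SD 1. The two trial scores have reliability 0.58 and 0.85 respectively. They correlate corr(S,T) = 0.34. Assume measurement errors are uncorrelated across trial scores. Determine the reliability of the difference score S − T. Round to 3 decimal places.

0.568

Var(S−T) = 1 + 1 − 2·0.34 = 2 − 0.68 = 1.32.
With uncorrelated errors the cross-covariances are all true-score covariance, so they carry over unchanged; only the diagonal terms shrink to ρᵢσᵢ².
True-score variance = [0.58 + 0.85] − 0.68 = 1.43 − 0.68 = 0.75.
Reliability = 0.75 / 1.32 = 0.568.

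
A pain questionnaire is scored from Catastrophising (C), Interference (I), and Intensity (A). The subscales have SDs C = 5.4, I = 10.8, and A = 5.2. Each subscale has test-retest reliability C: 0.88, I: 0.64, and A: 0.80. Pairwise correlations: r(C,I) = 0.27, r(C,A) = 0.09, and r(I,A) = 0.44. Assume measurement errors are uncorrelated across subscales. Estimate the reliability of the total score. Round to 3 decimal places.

0.803

Var(C+I+A) = 5.4² + 10.8² + 5.2² + 2·[5.4·10.8·0.27 + 5.4·5.2·0.09 + 10.8·5.2·0.44] = 172.84 + 85.968 = 258.808.
With uncorrelated errors the cross-covariances are all true-score covariance, so they carry over unchanged; only the diagonal terms shrink to ρᵢσᵢ².
True-score variance = [5.4²·0.88 + 10.8²·0.64 + 5.2²·0.80] + 85.968 = 121.942 + 85.968 = 207.91.
Reliability = 207.91 / 258.808 = 0.803.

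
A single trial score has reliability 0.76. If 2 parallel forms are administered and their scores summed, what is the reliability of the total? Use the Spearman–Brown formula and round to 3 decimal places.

ρ_k = kρ / (1 + (k−1)ρ) = 2·0.76 / (1 + 1·0.76) = 1.520 / 1.760 = 0.864.

0.864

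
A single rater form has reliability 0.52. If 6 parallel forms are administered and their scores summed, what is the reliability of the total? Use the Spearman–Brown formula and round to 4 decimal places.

ρ_k = kρ / (1 + (k−1)ρ) = 6·0.52 / (1 + 5·0.52) = 3.120 / 3.600 = 0.8667.

0.8667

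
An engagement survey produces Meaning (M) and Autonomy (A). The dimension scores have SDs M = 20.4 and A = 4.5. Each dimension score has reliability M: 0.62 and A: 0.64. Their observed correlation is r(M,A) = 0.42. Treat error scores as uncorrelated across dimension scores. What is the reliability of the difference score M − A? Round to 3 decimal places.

0.540

Var(M−A) = 20.4² + 4.5² − 2·20.4·4.5·0.42 = 436.41 − 77.112 = 359.298.
Because errors are independent across components, Cov(Tᵢ,Tⱼ) = Cov(Xᵢ,Xⱼ); the off-diagonal part of the true-score variance is the same as above.
True-score variance = [20.4²·0.62 + 4.5²·0.64] − 77.112 = 270.979 − 77.112 = 193.867.
Reliability = 193.867 / 359.298 = 0.540.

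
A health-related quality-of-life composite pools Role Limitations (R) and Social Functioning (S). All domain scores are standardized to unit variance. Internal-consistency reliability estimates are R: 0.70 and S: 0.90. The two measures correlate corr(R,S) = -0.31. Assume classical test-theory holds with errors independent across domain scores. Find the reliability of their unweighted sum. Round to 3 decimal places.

0.710

Var(R+S) = 2 + 2·[(-0.31)] = 2 − 0.62 = 1.38.
With uncorrelated errors the cross-covariances are all true-score covariance, so they carry over unchanged; only the diagonal terms shrink to ρᵢσᵢ².
True-score variance = [0.70 + 0.90] − 0.62 = 1.6 − 0.62 = 0.98.
Reliability = 0.98 / 1.38 = 0.710.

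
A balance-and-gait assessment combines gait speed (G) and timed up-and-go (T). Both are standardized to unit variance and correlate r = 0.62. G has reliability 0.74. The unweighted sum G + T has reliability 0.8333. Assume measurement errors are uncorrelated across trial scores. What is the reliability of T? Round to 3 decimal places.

0.720

Var(G+T) = 2 + 2·0.62 = 3.240.
True-score variance = ρ_G + ρ_T + 2·0.62, so 0.8333 = (0.74 + ρ_T + 1.24) / 3.240.
ρ_T = 0.8333·3.240 − 0.74 − 1.24 = 0.720.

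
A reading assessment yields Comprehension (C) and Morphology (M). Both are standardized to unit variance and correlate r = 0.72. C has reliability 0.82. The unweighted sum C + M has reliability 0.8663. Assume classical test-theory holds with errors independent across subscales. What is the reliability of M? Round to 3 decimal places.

0.720

Var(C+M) = 2 + 2·0.72 = 3.440.
True-score variance = ρ_C + ρ_M + 2·0.72, so 0.8663 = (0.82 + ρ_M + 1.44) / 3.440.
ρ_M = 0.8663·3.440 − 0.82 − 1.44 = 0.720.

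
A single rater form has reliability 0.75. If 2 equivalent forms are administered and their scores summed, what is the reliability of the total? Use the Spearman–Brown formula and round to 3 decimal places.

ρ_k = kρ / (1 + (k−1)ρ) = 2·0.75 / (1 + 1·0.75) = 1.500 / 1.750 = 0.857.

0.857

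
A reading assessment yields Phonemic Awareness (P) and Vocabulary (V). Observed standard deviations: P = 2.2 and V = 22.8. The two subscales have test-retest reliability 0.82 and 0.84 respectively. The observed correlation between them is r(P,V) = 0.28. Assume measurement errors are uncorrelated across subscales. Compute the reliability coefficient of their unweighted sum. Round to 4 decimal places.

Var(P+V) = 2.2² + 22.8² + 2·[2.2·22.8·0.28] = 524.68 + 28.0896 = 552.77.
Under uncorrelated errors the observed covariances equal the true-score covariances, so only the own-variance terms attenuate.
True-score variance = [2.2²·0.82 + 22.8²·0.84] + 28.0896 = 440.634 + 28.0896 = 468.724.
Reliability = 468.724 / 552.77 = 0.8480.

0.8480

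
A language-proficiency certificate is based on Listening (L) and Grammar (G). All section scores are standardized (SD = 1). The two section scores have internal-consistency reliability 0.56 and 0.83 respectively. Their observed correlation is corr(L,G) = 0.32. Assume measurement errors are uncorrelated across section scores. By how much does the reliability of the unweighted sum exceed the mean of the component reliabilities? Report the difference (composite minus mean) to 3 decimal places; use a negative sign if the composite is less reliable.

Var(sum) = 2 + 0.64 = 2.64; true-score variance = 1.39 + 0.64 = 2.03; composite reliability = 0.7689.
Mean component reliability = 0.6950.
Difference = 0.7689 − 0.6950 = 0.074.

0.074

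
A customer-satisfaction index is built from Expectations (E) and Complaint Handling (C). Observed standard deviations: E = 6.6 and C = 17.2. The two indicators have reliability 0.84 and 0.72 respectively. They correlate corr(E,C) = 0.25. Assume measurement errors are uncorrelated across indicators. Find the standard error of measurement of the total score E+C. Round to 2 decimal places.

Var(total) = 339.4 + 56.76 = 396.16.
True-score variance = 249.595 + 56.76 = 306.355, so reliability = 0.7733.
Error variance = 396.16 − 306.355 = 89.8048; SEM = √89.8048 = 9.48.

9.48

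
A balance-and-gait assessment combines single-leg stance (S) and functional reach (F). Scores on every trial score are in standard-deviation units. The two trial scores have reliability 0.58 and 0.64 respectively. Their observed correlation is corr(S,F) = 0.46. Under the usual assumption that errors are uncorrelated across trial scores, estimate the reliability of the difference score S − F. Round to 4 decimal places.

0.2778

Var(S−F) = 1 + 1 − 2·0.46 = 2 − 0.92 = 1.08.
With uncorrelated errors the cross-covariances are all true-score covariance, so they carry over unchanged; only the diagonal terms shrink to ρᵢσᵢ².
True-score variance = [0.58 + 0.64] − 0.92 = 1.22 − 0.92 = 0.3.
Reliability = 0.3 / 1.08 = 0.2778.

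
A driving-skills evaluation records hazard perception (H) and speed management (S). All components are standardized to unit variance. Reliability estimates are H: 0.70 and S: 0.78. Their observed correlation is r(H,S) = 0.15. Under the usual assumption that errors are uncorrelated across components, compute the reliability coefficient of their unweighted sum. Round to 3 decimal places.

0.774

Var(H+S) = 2 + 2·[0.15] = 2 + 0.3 = 2.3.
With uncorrelated errors the cross-covariances are all true-score covariance, so they carry over unchanged; only the diagonal terms shrink to ρᵢσᵢ².
True-score variance = [0.70 + 0.78] + 0.3 = 1.48 + 0.3 = 1.78.
Reliability = 1.78 / 2.3 = 0.774.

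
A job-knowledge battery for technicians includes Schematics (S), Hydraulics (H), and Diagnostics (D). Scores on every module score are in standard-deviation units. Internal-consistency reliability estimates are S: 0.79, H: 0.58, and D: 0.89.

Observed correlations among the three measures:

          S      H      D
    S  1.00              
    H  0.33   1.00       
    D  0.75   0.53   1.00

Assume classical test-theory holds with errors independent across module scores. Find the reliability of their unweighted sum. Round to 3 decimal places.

0.881

Var(S+H+D) = 3 + 2·[0.33 + 0.75 + 0.53] = 3 + 3.22 = 6.22.
With uncorrelated errors the cross-covariances are all true-score covariance, so they carry over unchanged; only the diagonal terms shrink to ρᵢσᵢ².
True-score variance = [0.79 + 0.58 + 0.89] + 3.22 = 2.26 + 3.22 = 5.48.
Reliability = 5.48 / 6.22 = 0.881.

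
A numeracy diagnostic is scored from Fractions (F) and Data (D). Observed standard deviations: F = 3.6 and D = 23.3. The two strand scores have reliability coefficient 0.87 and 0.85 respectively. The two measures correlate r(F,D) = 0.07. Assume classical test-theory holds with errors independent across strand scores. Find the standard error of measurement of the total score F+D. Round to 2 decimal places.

Var(total) = 555.85 + 11.7432 = 567.593.
True-score variance = 472.732 + 11.7432 = 484.475, so reliability = 0.8536.
Error variance = 567.593 − 484.475 = 83.1183; SEM = √83.1183 = 9.12.

9.12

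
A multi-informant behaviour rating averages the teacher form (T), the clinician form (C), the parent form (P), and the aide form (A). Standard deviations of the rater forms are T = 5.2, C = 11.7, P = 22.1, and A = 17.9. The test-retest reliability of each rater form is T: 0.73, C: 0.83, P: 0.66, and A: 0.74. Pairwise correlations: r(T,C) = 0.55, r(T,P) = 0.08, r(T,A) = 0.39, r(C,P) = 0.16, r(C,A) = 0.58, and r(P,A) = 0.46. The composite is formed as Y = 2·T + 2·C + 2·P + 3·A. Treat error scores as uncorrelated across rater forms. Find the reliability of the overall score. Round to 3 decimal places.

Var(Y) = 2²·5.2² + 2²·11.7² + 2²·22.1² + 3²·17.9² + 2·[4·5.2·11.7·0.55 + 4·5.2·22.1·0.08 + 6·5.2·17.9·0.39 + 4·11.7·22.1·0.16 + 6·11.7·17.9·0.58 + 6·22.1·17.9·0.46] = 5493.05 + 4749.12 = 10242.2.
With uncorrelated errors the cross-covariances are all true-score covariance, so they carry over unchanged; only the diagonal terms shrink to ρᵢσᵢ².
True-score variance = [2²·5.2²·0.73 + 2²·11.7²·0.83 + 2²·22.1²·0.66 + 3²·17.9²·0.74] + 4749.12 = 3956.76 + 4749.12 = 8705.88.
Reliability = 8705.88 / 10242.2 = 0.850.

0.850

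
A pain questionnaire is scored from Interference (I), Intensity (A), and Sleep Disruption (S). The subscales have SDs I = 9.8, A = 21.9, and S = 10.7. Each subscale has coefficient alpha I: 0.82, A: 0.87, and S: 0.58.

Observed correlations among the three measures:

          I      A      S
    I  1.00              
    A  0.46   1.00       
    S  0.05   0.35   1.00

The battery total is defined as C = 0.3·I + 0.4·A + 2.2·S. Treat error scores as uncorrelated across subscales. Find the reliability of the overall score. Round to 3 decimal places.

0.700

Var(C) = 0.3²·9.8² + 0.4²·21.9² + 2.2²·10.7² + 2·[0.12·9.8·21.9·0.46 + 0.66·9.8·10.7·0.05 + 0.88·21.9·10.7·0.35] = 639.513 + 174.962 = 814.475.
With uncorrelated errors the cross-covariances are all true-score covariance, so they carry over unchanged; only the diagonal terms shrink to ρᵢσᵢ².
True-score variance = [0.3²·9.8²·0.82 + 0.4²·21.9²·0.87 + 2.2²·10.7²·0.58] + 174.962 = 395.246 + 174.962 = 570.208.
Reliability = 570.208 / 814.475 = 0.700.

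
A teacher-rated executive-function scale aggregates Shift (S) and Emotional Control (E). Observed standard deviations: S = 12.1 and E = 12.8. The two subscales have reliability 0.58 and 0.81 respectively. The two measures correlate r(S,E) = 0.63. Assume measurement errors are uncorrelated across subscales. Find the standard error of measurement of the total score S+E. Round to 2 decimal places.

Var(total) = 310.25 + 195.149 = 505.399.
True-score variance = 217.628 + 195.149 = 412.777, so reliability = 0.8167.
Error variance = 505.399 − 412.777 = 92.6218; SEM = √92.6218 = 9.62.

9.62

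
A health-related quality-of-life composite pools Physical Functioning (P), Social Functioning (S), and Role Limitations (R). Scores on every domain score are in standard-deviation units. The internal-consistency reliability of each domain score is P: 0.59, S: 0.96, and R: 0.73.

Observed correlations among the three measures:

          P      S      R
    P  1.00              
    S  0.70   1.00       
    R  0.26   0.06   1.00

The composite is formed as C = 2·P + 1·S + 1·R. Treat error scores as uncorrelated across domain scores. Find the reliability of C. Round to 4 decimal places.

Var(C) = 2² + 1 + 1 + 2·[2·0.70 + 2·0.26 + 0.06] = 6 + 3.96 = 9.96.
Under uncorrelated errors the observed covariances equal the true-score covariances, so only the own-variance terms attenuate.
True-score variance = [2²·0.59 + 0.96 + 0.73] + 3.96 = 4.05 + 3.96 = 8.01.
Reliability = 8.01 / 9.96 = 0.8042.

0.8042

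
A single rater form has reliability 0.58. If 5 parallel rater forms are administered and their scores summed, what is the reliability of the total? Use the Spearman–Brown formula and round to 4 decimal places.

0.8735

ρ_k = kρ / (1 + (k−1)ρ) = 5·0.58 / (1 + 4·0.58) = 2.900 / 3.320 = 0.8735.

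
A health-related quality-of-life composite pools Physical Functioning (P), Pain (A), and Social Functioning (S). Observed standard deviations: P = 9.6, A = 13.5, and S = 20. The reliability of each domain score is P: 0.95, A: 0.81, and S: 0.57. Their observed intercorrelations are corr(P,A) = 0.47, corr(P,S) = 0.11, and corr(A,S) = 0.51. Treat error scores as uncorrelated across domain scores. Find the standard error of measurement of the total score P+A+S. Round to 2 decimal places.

14.53

Var(total) = 674.41 + 439.464 = 1113.87.
True-score variance = 463.174 + 439.464 = 902.638, so reliability = 0.8104.
Error variance = 1113.87 − 902.638 = 211.235; SEM = √211.235 = 14.53.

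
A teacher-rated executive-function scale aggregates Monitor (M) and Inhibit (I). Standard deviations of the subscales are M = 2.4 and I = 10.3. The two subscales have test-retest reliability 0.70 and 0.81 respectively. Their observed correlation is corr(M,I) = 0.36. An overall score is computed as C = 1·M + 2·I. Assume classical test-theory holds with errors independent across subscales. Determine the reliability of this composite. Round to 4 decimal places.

Var(C) = 2.4² + 2²·10.3² + 2·[2·2.4·10.3·0.36] = 430.12 + 35.5968 = 465.717.
Under uncorrelated errors the observed covariances equal the true-score covariances, so only the own-variance terms attenuate.
True-score variance = [2.4²·0.70 + 2²·10.3²·0.81] + 35.5968 = 347.764 + 35.5968 = 383.36.
Reliability = 383.36 / 465.717 = 0.8232.

0.8232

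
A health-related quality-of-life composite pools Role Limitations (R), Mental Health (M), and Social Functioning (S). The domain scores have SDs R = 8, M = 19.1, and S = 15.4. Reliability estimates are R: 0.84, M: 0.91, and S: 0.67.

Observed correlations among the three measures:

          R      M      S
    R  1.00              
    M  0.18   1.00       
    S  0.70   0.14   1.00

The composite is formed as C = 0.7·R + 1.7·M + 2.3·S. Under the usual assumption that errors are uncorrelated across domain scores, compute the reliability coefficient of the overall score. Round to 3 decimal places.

0.829

Var(C) = 0.7²·8² + 1.7²·19.1² + 2.3²·15.4² + 2·[1.19·8·19.1·0.18 + 1.61·8·15.4·0.70 + 3.91·19.1·15.4·0.14] = 2340.24 + 665.177 = 3005.41.
Because errors are independent across components, Cov(Tᵢ,Tⱼ) = Cov(Xᵢ,Xⱼ); the off-diagonal part of the true-score variance is the same as above.
True-score variance = [0.7²·8²·0.84 + 1.7²·19.1²·0.91 + 2.3²·15.4²·0.67] + 665.177 = 1826.32 + 665.177 = 2491.5.
Reliability = 2491.5 / 3005.41 = 0.829.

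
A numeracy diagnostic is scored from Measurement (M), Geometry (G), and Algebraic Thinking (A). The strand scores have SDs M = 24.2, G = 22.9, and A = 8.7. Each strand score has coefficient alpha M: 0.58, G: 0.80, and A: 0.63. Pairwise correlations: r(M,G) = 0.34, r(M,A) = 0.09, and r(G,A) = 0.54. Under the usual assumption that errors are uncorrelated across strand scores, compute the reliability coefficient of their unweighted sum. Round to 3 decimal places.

Var(M+G+A) = 24.2² + 22.9² + 8.7² + 2·[24.2·22.9·0.34 + 24.2·8.7·0.09 + 22.9·8.7·0.54] = 1185.74 + 629.908 = 1815.65.
Because errors are independent across components, Cov(Tᵢ,Tⱼ) = Cov(Xᵢ,Xⱼ); the off-diagonal part of the true-score variance is the same as above.
True-score variance = [24.2²·0.58 + 22.9²·0.80 + 8.7²·0.63] + 629.908 = 806.884 + 629.908 = 1436.79.
Reliability = 1436.79 / 1815.65 = 0.791.

0.791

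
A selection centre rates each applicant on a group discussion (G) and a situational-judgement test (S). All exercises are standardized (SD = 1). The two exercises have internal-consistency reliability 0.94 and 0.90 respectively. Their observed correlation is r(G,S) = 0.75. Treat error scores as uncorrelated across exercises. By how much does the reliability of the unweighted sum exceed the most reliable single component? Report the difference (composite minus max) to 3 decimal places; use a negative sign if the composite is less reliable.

0.014

Var(sum) = 2 + 1.5 = 3.5; true-score variance = 1.84 + 1.5 = 3.34; composite reliability = 0.9543.
Max component reliability = 0.9400.
Difference = 0.9543 − 0.9400 = 0.014.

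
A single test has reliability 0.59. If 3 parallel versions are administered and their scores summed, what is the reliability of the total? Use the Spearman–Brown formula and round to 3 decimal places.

ρ_k = kρ / (1 + (k−1)ρ) = 3·0.59 / (1 + 2·0.59) = 1.770 / 2.180 = 0.812.

0.812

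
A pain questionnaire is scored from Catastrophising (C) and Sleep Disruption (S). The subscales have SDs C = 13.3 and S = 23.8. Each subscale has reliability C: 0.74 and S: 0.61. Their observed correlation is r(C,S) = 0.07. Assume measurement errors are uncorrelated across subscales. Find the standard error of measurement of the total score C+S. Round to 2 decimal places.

Var(total) = 743.33 + 44.3156 = 787.646.
True-score variance = 476.427 + 44.3156 = 520.743, so reliability = 0.6611.
Error variance = 787.646 − 520.743 = 266.903; SEM = √266.903 = 16.34.

16.34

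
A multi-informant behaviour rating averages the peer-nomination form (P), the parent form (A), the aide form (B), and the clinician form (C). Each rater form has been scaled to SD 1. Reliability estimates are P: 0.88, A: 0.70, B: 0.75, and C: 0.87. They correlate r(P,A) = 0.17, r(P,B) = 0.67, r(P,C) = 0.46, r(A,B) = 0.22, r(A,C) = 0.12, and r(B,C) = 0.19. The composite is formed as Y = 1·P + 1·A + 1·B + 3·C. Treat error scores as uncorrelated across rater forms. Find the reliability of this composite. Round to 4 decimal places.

0.9018

Var(Y) = 1 + 1 + 1 + 3² + 2·[0.17 + 0.67 + 3·0.46 + 0.22 + 3·0.12 + 3·0.19] = 12 + 6.74 = 18.74.
Because errors are independent across components, Cov(Tᵢ,Tⱼ) = Cov(Xᵢ,Xⱼ); the off-diagonal part of the true-score variance is the same as above.
True-score variance = [0.88 + 0.70 + 0.75 + 3²·0.87] + 6.74 = 10.16 + 6.74 = 16.9.
Reliability = 16.9 / 18.74 = 0.9018.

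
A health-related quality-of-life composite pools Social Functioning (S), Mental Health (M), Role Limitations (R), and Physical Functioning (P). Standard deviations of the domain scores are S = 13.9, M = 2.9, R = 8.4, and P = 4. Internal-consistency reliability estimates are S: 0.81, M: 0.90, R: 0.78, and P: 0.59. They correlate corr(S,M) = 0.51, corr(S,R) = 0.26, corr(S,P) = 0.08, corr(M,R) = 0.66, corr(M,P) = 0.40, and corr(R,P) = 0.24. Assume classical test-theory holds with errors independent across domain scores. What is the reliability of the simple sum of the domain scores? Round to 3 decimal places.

Var(S+M+R+P) = 13.9² + 2.9² + 8.4² + 4² + 2·[13.9·2.9·0.51 + 13.9·8.4·0.26 + 13.9·4·0.08 + 2.9·8.4·0.66 + 2.9·4·0.40 + 8.4·4·0.24] = 288.18 + 168.291 = 456.471.
With uncorrelated errors the cross-covariances are all true-score covariance, so they carry over unchanged; only the diagonal terms shrink to ρᵢσᵢ².
True-score variance = [13.9²·0.81 + 2.9²·0.90 + 8.4²·0.78 + 4²·0.59] + 168.291 = 228.546 + 168.291 = 396.837.
Reliability = 396.837 / 456.471 = 0.869.

0.869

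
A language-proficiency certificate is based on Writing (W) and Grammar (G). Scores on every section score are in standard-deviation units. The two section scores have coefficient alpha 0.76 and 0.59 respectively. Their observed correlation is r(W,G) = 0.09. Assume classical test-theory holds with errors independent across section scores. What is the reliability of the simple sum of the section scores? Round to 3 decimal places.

0.702

Var(W+G) = 2 + 2·[0.09] = 2 + 0.18 = 2.18.
Because errors are independent across components, Cov(Tᵢ,Tⱼ) = Cov(Xᵢ,Xⱼ); the off-diagonal part of the true-score variance is the same as above.
True-score variance = [0.76 + 0.59] + 0.18 = 1.35 + 0.18 = 1.53.
Reliability = 1.53 / 2.18 = 0.702.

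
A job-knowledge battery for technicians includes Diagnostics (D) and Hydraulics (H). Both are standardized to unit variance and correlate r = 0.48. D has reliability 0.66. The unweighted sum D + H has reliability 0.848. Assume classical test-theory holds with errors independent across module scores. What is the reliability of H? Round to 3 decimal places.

0.890

Var(D+H) = 2 + 2·0.48 = 2.960.
True-score variance = ρ_D + ρ_H + 2·0.48, so 0.848 = (0.66 + ρ_H + 0.96) / 2.960.
ρ_H = 0.848·2.960 − 0.66 − 0.96 = 0.890.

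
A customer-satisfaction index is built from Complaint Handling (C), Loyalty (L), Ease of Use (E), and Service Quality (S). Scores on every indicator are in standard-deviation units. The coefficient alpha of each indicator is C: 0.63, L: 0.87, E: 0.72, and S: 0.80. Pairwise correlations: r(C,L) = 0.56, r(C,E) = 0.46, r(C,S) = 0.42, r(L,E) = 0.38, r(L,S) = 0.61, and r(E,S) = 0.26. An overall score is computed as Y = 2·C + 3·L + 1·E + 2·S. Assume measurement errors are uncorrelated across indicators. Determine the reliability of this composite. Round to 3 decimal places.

0.908

Var(Y) = 2² + 3² + 1 + 2² + 2·[6·0.56 + 2·0.46 + 4·0.42 + 3·0.38 + 6·0.61 + 2·0.26] = 18 + 22.56 = 40.56.
Because errors are independent across components, Cov(Tᵢ,Tⱼ) = Cov(Xᵢ,Xⱼ); the off-diagonal part of the true-score variance is the same as above.
True-score variance = [2²·0.63 + 3²·0.87 + 0.72 + 2²·0.80] + 22.56 = 14.27 + 22.56 = 36.83.
Reliability = 36.83 / 40.56 = 0.908.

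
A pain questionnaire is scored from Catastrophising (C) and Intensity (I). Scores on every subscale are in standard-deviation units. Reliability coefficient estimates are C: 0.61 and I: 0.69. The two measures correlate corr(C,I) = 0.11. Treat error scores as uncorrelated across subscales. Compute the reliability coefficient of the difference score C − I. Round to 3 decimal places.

0.607

Var(C−I) = 1 + 1 − 2·0.11 = 2 − 0.22 = 1.78.
Because errors are independent across components, Cov(Tᵢ,Tⱼ) = Cov(Xᵢ,Xⱼ); the off-diagonal part of the true-score variance is the same as above.
True-score variance = [0.61 + 0.69] − 0.22 = 1.3 − 0.22 = 1.08.
Reliability = 1.08 / 1.78 = 0.607.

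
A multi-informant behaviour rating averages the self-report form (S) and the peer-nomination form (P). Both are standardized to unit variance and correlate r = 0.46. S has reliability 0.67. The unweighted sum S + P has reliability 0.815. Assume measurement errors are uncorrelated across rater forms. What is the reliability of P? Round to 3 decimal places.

Var(S+P) = 2 + 2·0.46 = 2.920.
True-score variance = ρ_S + ρ_P + 2·0.46, so 0.815 = (0.67 + ρ_P + 0.92) / 2.920.
ρ_P = 0.815·2.920 − 0.67 − 0.92 = 0.790.

0.790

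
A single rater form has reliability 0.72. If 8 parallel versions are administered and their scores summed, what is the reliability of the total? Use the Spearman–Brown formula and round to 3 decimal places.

0.954

ρ_k = kρ / (1 + (k−1)ρ) = 8·0.72 / (1 + 7·0.72) = 5.760 / 6.040 = 0.954.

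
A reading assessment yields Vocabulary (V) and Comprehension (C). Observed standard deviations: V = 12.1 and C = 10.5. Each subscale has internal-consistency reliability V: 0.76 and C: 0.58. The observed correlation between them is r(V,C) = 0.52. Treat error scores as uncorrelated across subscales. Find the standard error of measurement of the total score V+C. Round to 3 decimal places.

9.025

Var(total) = 256.66 + 132.132 = 388.792.
True-score variance = 175.217 + 132.132 = 307.349, so reliability = 0.7905.
Error variance = 388.792 − 307.349 = 81.4434; SEM = √81.4434 = 9.025.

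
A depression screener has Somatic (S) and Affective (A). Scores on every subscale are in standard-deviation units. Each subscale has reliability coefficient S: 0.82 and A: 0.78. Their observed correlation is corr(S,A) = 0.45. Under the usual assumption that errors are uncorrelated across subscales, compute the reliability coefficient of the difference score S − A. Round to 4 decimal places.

0.6364

Var(S−A) = 1 + 1 − 2·0.45 = 2 − 0.9 = 1.1.
Under uncorrelated errors the observed covariances equal the true-score covariances, so only the own-variance terms attenuate.
True-score variance = [0.82 + 0.78] − 0.9 = 1.6 − 0.9 = 0.7.
Reliability = 0.7 / 1.1 = 0.6364.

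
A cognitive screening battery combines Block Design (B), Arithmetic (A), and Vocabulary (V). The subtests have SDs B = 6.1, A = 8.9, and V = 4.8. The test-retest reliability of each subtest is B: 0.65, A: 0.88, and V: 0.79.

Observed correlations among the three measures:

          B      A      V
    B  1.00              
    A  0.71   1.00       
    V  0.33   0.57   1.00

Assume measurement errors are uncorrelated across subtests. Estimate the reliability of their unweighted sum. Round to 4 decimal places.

0.9038

Var(B+A+V) = 6.1² + 8.9² + 4.8² + 2·[6.1·8.9·0.71 + 6.1·4.8·0.33 + 8.9·4.8·0.57] = 139.46 + 145.117 = 284.577.
Because errors are independent across components, Cov(Tᵢ,Tⱼ) = Cov(Xᵢ,Xⱼ); the off-diagonal part of the true-score variance is the same as above.
True-score variance = [6.1²·0.65 + 8.9²·0.88 + 4.8²·0.79] + 145.117 = 112.093 + 145.117 = 257.21.
Reliability = 257.21 / 284.577 = 0.9038.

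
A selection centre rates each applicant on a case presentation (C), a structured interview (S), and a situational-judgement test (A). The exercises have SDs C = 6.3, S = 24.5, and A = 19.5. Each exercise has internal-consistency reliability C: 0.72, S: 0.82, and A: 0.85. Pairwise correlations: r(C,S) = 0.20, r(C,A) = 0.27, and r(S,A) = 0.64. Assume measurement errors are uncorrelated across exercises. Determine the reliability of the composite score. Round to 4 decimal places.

0.8999

Var(C+S+A) = 6.3² + 24.5² + 19.5² + 2·[6.3·24.5·0.20 + 6.3·19.5·0.27 + 24.5·19.5·0.64] = 1020.19 + 739.599 = 1759.79.
With uncorrelated errors the cross-covariances are all true-score covariance, so they carry over unchanged; only the diagonal terms shrink to ρᵢσᵢ².
True-score variance = [6.3²·0.72 + 24.5²·0.82 + 19.5²·0.85] + 739.599 = 843.994 + 739.599 = 1583.59.
Reliability = 1583.59 / 1759.79 = 0.8999.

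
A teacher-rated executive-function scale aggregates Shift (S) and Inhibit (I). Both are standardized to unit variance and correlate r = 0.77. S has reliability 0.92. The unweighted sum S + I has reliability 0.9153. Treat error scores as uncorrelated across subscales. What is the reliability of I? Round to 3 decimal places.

0.780

Var(S+I) = 2 + 2·0.77 = 3.540.
True-score variance = ρ_S + ρ_I + 2·0.77, so 0.9153 = (0.92 + ρ_I + 1.54) / 3.540.
ρ_I = 0.9153·3.540 − 0.92 − 1.54 = 0.780.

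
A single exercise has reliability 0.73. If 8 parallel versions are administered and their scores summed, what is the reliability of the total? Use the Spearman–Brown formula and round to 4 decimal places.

0.9558

ρ_k = kρ / (1 + (k−1)ρ) = 8·0.73 / (1 + 7·0.73) = 5.840 / 6.110 = 0.9558.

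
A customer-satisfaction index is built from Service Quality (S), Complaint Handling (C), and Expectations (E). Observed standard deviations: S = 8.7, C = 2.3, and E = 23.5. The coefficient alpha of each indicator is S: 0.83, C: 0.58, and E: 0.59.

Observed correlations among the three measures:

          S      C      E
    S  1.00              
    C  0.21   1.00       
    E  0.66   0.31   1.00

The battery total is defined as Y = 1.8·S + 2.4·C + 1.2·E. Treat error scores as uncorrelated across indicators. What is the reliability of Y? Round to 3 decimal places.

Var(Y) = 1.8²·8.7² + 2.4²·2.3² + 1.2²·23.5² + 2·[4.32·8.7·2.3·0.21 + 2.16·8.7·23.5·0.66 + 2.88·2.3·23.5·0.31] = 1070.95 + 715.746 = 1786.69.
With uncorrelated errors the cross-covariances are all true-score covariance, so they carry over unchanged; only the diagonal terms shrink to ρᵢσᵢ².
True-score variance = [1.8²·8.7²·0.83 + 2.4²·2.3²·0.58 + 1.2²·23.5²·0.59] + 715.746 = 690.41 + 715.746 = 1406.16.
Reliability = 1406.16 / 1786.69 = 0.787.

0.787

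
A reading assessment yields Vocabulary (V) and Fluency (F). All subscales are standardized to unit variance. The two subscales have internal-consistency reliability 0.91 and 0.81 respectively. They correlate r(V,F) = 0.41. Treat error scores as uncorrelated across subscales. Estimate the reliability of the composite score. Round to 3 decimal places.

0.901

Var(V+F) = 2 + 2·[0.41] = 2 + 0.82 = 2.82.
Under uncorrelated errors the observed covariances equal the true-score covariances, so only the own-variance terms attenuate.
True-score variance = [0.91 + 0.81] + 0.82 = 1.72 + 0.82 = 2.54.
Reliability = 2.54 / 2.82 = 0.901.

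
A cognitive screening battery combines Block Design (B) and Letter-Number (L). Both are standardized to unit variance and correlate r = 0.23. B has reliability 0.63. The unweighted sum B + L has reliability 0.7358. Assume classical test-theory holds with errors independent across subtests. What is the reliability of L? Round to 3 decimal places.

0.720

Var(B+L) = 2 + 2·0.23 = 2.460.
True-score variance = ρ_B + ρ_L + 2·0.23, so 0.7358 = (0.63 + ρ_L + 0.46) / 2.460.
ρ_L = 0.7358·2.460 − 0.63 − 0.46 = 0.720.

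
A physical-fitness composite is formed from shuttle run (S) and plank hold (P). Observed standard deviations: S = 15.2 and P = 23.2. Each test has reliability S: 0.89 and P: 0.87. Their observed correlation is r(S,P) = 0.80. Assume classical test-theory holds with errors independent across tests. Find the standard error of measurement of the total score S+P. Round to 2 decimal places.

9.77

Var(total) = 769.28 + 564.224 = 1333.5.
True-score variance = 673.894 + 564.224 = 1238.12, so reliability = 0.9285.
Error variance = 1333.5 − 1238.12 = 95.3856; SEM = √95.3856 = 9.77.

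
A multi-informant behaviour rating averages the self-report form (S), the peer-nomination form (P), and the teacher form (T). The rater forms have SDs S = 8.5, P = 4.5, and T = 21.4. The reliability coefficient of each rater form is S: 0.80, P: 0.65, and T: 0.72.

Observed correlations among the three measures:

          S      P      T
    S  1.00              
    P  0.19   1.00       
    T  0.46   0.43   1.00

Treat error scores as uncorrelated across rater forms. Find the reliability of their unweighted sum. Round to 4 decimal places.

0.8163

Var(S+P+T) = 8.5² + 4.5² + 21.4² + 2·[8.5·4.5·0.19 + 8.5·21.4·0.46 + 4.5·21.4·0.43] = 550.46 + 264.701 = 815.161.
With uncorrelated errors the cross-covariances are all true-score covariance, so they carry over unchanged; only the diagonal terms shrink to ρᵢσᵢ².
True-score variance = [8.5²·0.80 + 4.5²·0.65 + 21.4²·0.72] + 264.701 = 400.694 + 264.701 = 665.395.
Reliability = 665.395 / 815.161 = 0.8163.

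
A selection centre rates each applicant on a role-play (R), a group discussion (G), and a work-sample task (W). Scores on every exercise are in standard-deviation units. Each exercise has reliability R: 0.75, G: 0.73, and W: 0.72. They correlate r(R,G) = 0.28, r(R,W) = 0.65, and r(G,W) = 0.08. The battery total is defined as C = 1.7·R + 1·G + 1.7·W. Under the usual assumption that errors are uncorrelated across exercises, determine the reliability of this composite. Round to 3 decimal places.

0.847

Var(C) = 1.7² + 1 + 1.7² + 2·[1.7·0.28 + 2.89·0.65 + 1.7·0.08] = 6.78 + 4.981 = 11.761.
Under uncorrelated errors the observed covariances equal the true-score covariances, so only the own-variance terms attenuate.
True-score variance = [1.7²·0.75 + 0.73 + 1.7²·0.72] + 4.981 = 4.9783 + 4.981 = 9.9593.
Reliability = 9.9593 / 11.761 = 0.847.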